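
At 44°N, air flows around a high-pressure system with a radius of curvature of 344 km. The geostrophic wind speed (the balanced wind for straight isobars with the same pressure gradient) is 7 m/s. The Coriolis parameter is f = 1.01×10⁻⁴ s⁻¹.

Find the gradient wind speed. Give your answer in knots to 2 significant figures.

19 knots

Around a high, pressure-gradient force acts outward with centrifugal, so Coriolis balances both:
fV = (1/ρ)|∂P/∂n| + V²/R  →  V² − fR·V + fR·V_g = 0
With fR = 1.01×10⁻⁴ × 344×10³ m = 34.7 m/s:
V = [fR − √((fR)² − 4 fR V_g)]/2 = [34.7 − √(34.7² − 4×34.7×7)]/2 = 9.72 m/s
Supergeostrophic (V > V_g = 7 m/s), as expected around a high.
Converting: 9.72 m/s × 1.944 = 19 knots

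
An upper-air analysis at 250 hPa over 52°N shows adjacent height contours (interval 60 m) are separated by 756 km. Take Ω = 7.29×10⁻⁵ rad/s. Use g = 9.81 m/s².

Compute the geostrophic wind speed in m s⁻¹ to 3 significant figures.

6.78 m s⁻¹

Coriolis parameter at 52°N:
f = 2Ω sin φ = 2 × 7.29×10⁻⁵ × sin 52° = 1.15×10⁻⁴ s⁻¹
Height gradient: |∂Z/∂n| = 60 m / 756000 m = 7.94×10⁻⁵
On a pressure surface, geostrophic balance gives V_g = (g/f)|∂Z/∂n|:
V_g = 9.81 × 7.94×10⁻⁵ / 1.15×10⁻⁴ = 6.78 m/s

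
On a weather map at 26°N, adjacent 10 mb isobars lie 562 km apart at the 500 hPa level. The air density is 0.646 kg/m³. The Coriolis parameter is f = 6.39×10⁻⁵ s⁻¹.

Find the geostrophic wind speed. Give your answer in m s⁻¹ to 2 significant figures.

Pressure gradient: |∂P/∂n| = 1000 Pa / 562000 m = 1.78×10⁻³ Pa/m
Geostrophic balance (pressure-gradient force = Coriolis force):
V_g = (1/(fρ)) |∂P/∂n| = 1.78×10⁻³ / (6.39×10⁻⁵ × 0.646) = 43.1 m/s

43 m s⁻¹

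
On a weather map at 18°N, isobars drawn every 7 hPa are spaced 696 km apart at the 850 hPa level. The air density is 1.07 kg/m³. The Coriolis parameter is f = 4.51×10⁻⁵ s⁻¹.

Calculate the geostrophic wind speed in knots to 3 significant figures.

Pressure gradient: |∂P/∂n| = 700 Pa / 696000 m = 1.01×10⁻³ Pa/m
Geostrophic balance (pressure-gradient force = Coriolis force):
V_g = (1/(fρ)) |∂P/∂n| = 1.01×10⁻³ / (4.51×10⁻⁵ × 1.07) = 20.8 m/s
Converting: 20.8 m/s × 1.944 = 40.5 knots

40.5 knots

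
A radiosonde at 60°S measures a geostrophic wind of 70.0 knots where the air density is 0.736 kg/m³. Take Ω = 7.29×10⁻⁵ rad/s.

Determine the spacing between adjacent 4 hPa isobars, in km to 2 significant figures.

120 km

Coriolis parameter at 60°S:
f = 2Ω sin φ = 2 × 7.29×10⁻⁵ × sin 60° = 1.26×10⁻⁴ s⁻¹
Wind speed in SI: 70.0 knots = 36.0 m/s
Geostrophic balance rearranged: |∂P/∂n| = f ρ V_g
|∂P/∂n| = 1.26×10⁻⁴ × 0.736 × 36.0 = 3.35×10⁻³ Pa/m
Isobar spacing: Δn = ΔP/|∂P/∂n| = 400 Pa / 3.35×10⁻³ Pa/m = 119525 m ≈ 120 km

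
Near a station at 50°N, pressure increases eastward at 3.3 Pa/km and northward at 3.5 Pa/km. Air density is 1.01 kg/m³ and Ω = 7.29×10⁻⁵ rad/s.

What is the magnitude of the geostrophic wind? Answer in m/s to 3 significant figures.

Coriolis parameter at 50°N:
f = 2Ω sin φ = 2 × 7.29×10⁻⁵ × sin 50° = 1.12×10⁻⁴ s⁻¹
Component geostrophic relations (x east, y north):
u_g = −(1/(fρ)) ∂P/∂y,  v_g = (1/(fρ)) ∂P/∂x
u_g = −(3.5×10⁻³)/(1.12×10⁻⁴ × 1.01) = −31.0 m/s;  v_g = (3.3×10⁻³)/(1.12×10⁻⁴ × 1.01) = 29.3 m/s
|V_g| = √(u_g² + v_g²) = 42.6 m/s

42.6 m/s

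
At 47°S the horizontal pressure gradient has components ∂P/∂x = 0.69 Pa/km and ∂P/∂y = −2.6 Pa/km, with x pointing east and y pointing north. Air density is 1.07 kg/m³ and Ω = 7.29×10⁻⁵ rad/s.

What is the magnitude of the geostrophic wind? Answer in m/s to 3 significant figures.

Coriolis parameter at 47°S:
f = 2Ω sin φ = 2 × 7.29×10⁻⁵ × sin 47° = 1.07×10⁻⁴ s⁻¹
In the Southern Hemisphere f is negative: f = −1.07×10⁻⁴ s⁻¹.
Component geostrophic relations (x east, y north):
u_g = −(1/(fρ)) ∂P/∂y,  v_g = (1/(fρ)) ∂P/∂x
u_g = −(−2.6×10⁻³)/(−1.07×10⁻⁴ × 1.07) = −22.8 m/s;  v_g = (0.69×10⁻³)/(−1.07×10⁻⁴ × 1.07) = −6.05 m/s
|V_g| = √(u_g² + v_g²) = 23.6 m/s

23.6 m/s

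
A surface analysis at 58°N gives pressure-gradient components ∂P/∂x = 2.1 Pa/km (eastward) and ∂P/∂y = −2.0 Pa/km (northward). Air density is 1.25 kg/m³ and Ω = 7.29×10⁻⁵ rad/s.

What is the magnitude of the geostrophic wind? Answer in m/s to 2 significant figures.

19 m/s

Coriolis parameter at 58°N:
f = 2Ω sin φ = 2 × 7.29×10⁻⁵ × sin 58° = 1.24×10⁻⁴ s⁻¹
Component geostrophic relations (x east, y north):
u_g = −(1/(fρ)) ∂P/∂y,  v_g = (1/(fρ)) ∂P/∂x
u_g = −(−2.0×10⁻³)/(1.24×10⁻⁴ × 1.25) = 12.9 m/s;  v_g = (2.1×10⁻³)/(1.24×10⁻⁴ × 1.25) = 13.6 m/s
|V_g| = √(u_g² + v_g²) = 18.8 m/s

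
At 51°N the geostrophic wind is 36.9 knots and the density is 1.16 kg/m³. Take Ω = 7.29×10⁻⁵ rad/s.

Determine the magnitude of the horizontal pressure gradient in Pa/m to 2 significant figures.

2.5×10⁻³ Pa/m

Coriolis parameter at 51°N:
f = 2Ω sin φ = 2 × 7.29×10⁻⁵ × sin 51° = 1.13×10⁻⁴ s⁻¹
Wind speed in SI: 36.9 knots = 19.0 m/s
Geostrophic balance rearranged: |∂P/∂n| = f ρ V_g
|∂P/∂n| = 1.13×10⁻⁴ × 1.16 × 19.0 = 2.50×10⁻³ Pa/m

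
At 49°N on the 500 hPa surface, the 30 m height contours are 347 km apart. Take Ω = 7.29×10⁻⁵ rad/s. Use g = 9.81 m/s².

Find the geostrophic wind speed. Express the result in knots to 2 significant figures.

Coriolis parameter at 49°N:
f = 2Ω sin φ = 2 × 7.29×10⁻⁵ × sin 49° = 1.10×10⁻⁴ s⁻¹
Height gradient: |∂Z/∂n| = 30 m / 347000 m = 8.65×10⁻⁵
On a pressure surface, geostrophic balance gives V_g = (g/f)|∂Z/∂n|:
V_g = 9.81 × 8.65×10⁻⁵ / 1.10×10⁻⁴ = 7.71 m/s
Converting: 7.71 m/s × 1.944 = 15 knots

15 knots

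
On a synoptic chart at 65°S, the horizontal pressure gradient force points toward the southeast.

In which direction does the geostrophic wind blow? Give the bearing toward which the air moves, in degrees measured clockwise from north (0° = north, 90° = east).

045°

The pressure-gradient force points toward the southeast (bearing 135°).
Geostrophic balance: in the Southern Hemisphere the Coriolis force deflects motion to the left, so the geostrophic wind blows 90° to the left of the pressure-gradient force (low pressure on the right).
Rotating 135° by 90° counterclockwise gives 045° — the wind blows toward the northeast.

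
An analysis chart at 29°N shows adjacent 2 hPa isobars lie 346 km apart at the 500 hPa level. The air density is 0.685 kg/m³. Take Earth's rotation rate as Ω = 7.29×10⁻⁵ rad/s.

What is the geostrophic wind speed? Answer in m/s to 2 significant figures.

Coriolis parameter at 29°N:
f = 2Ω sin φ = 2 × 7.29×10⁻⁵ × sin 29° = 7.07×10⁻⁵ s⁻¹
Pressure gradient: |∂P/∂n| = 200 Pa / 346000 m = 5.78×10⁻⁴ Pa/m
Geostrophic balance (pressure-gradient force = Coriolis force):
V_g = (1/(fρ)) |∂P/∂n| = 5.78×10⁻⁴ / (7.07×10⁻⁵ × 0.685) = 11.9 m/s

12 m/s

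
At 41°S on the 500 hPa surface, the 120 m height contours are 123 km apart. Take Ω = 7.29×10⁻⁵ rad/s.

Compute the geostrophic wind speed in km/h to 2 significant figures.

360 km/h

Coriolis parameter at 41°S:
f = 2Ω sin φ = 2 × 7.29×10⁻⁵ × sin 41° = 9.57×10⁻⁵ s⁻¹
Height gradient: |∂Z/∂n| = 120 m / 123000 m = 9.76×10⁻⁴
On a pressure surface, geostrophic balance gives V_g = (g/f)|∂Z/∂n|:
V_g = 9.81 × 9.76×10⁻⁴ / 9.57×10⁻⁵ = 100 m/s
Converting: 100 m/s × 3.6 = 360 km/h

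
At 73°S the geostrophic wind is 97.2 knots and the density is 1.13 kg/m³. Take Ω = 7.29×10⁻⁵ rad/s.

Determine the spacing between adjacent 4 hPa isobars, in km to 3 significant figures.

Coriolis parameter at 73°S:
f = 2Ω sin φ = 2 × 7.29×10⁻⁵ × sin 73° = 1.39×10⁻⁴ s⁻¹
Wind speed in SI: 97.2 knots = 50.0 m/s
Geostrophic balance rearranged: |∂P/∂n| = f ρ V_g
|∂P/∂n| = 1.39×10⁻⁴ × 1.13 × 50.0 = 7.88×10⁻³ Pa/m
Isobar spacing: Δn = ΔP/|∂P/∂n| = 400 Pa / 7.88×10⁻³ Pa/m = 50772 m ≈ 50.8 km

50.8 km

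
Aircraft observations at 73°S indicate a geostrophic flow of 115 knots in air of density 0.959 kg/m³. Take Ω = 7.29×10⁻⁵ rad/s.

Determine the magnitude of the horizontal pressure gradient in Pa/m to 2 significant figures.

7.9×10⁻³ Pa/m

Coriolis parameter at 73°S:
f = 2Ω sin φ = 2 × 7.29×10⁻⁵ × sin 73° = 1.39×10⁻⁴ s⁻¹
Wind speed in SI: 115 knots = 59.2 m/s
Geostrophic balance rearranged: |∂P/∂n| = f ρ V_g
|∂P/∂n| = 1.39×10⁻⁴ × 0.959 × 59.2 = 7.91×10⁻³ Pa/m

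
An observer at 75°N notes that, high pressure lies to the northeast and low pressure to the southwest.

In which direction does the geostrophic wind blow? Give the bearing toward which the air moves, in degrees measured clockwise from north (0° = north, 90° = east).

315°

The pressure-gradient force points toward the southwest (bearing 225°).
Geostrophic balance: in the Northern Hemisphere the Coriolis force deflects motion to the right, so the geostrophic wind blows 90° to the right of the pressure-gradient force (low pressure on the left).
Rotating 225° by 90° clockwise gives 315° — the wind blows toward the northwest.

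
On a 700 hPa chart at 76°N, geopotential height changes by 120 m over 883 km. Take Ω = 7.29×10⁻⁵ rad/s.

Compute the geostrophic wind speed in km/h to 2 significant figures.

Coriolis parameter at 76°N:
f = 2Ω sin φ = 2 × 7.29×10⁻⁵ × sin 76° = 1.41×10⁻⁴ s⁻¹
Height gradient: |∂Z/∂n| = 120 m / 883000 m = 1.36×10⁻⁴
On a pressure surface, geostrophic balance gives V_g = (g/f)|∂Z/∂n|:
V_g = 9.81 × 1.36×10⁻⁴ / 1.41×10⁻⁴ = 9.42 m/s
Converting: 9.42 m/s × 3.6 = 34 km/h

34 km/h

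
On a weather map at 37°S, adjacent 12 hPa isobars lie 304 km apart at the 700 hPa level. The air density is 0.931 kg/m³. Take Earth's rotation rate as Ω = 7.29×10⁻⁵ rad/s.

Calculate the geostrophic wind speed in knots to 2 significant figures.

94 knots

Coriolis parameter at 37°S:
f = 2Ω sin φ = 2 × 7.29×10⁻⁵ × sin 37° = 8.77×10⁻⁵ s⁻¹
Pressure gradient: |∂P/∂n| = 1200 Pa / 304000 m = 3.95×10⁻³ Pa/m
Geostrophic balance (pressure-gradient force = Coriolis force):
V_g = (1/(fρ)) |∂P/∂n| = 3.95×10⁻³ / (8.77×10⁻⁵ × 0.931) = 48.3 m/s
Converting: 48.3 m/s × 1.944 = 94 knots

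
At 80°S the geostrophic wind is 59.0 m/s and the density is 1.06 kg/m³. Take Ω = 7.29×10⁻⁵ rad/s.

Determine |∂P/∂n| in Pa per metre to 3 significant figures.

8.98×10⁻³ Pa/m

Coriolis parameter at 80°S:
f = 2Ω sin φ = 2 × 7.29×10⁻⁵ × sin 80° = 1.44×10⁻⁴ s⁻¹
Geostrophic balance rearranged: |∂P/∂n| = f ρ V_g
|∂P/∂n| = 1.44×10⁻⁴ × 1.06 × 59.0 = 8.98×10⁻³ Pa/m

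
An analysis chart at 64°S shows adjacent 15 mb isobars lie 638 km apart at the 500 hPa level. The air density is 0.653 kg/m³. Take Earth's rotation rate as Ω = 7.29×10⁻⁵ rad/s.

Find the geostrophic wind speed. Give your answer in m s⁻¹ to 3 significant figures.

Coriolis parameter at 64°S:
f = 2Ω sin φ = 2 × 7.29×10⁻⁵ × sin 64° = 1.31×10⁻⁴ s⁻¹
Pressure gradient: |∂P/∂n| = 1500 Pa / 638000 m = 2.35×10⁻³ Pa/m
Geostrophic balance (pressure-gradient force = Coriolis force):
V_g = (1/(fρ)) |∂P/∂n| = 2.35×10⁻³ / (1.31×10⁻⁴ × 0.653) = 27.5 m/s

27.5 m s⁻¹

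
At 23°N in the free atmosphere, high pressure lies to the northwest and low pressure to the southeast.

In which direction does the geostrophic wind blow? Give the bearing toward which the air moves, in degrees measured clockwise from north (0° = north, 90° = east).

The pressure-gradient force points toward the southeast (bearing 135°).
Geostrophic balance: in the Northern Hemisphere the Coriolis force deflects motion to the right, so the geostrophic wind blows 90° to the right of the pressure-gradient force (low pressure on the left).
Rotating 135° by 90° clockwise gives 225° — the wind blows toward the southwest.

225°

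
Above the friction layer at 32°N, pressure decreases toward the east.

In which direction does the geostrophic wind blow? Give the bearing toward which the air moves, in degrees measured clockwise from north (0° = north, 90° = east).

180°

The pressure-gradient force points toward the east (bearing 090°).
Geostrophic balance: in the Northern Hemisphere the Coriolis force deflects motion to the right, so the geostrophic wind blows 90° to the right of the pressure-gradient force (low pressure on the left).
Rotating 090° by 90° clockwise gives 180° — the wind blows toward the south.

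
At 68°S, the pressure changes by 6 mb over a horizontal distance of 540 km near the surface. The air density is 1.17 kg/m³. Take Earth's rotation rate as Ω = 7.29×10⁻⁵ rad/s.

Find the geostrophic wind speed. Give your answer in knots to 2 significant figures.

14 knots

Coriolis parameter at 68°S:
f = 2Ω sin φ = 2 × 7.29×10⁻⁵ × sin 68° = 1.35×10⁻⁴ s⁻¹
Pressure gradient: |∂P/∂n| = 600 Pa / 540000 m = 1.11×10⁻³ Pa/m
Geostrophic balance (pressure-gradient force = Coriolis force):
V_g = (1/(fρ)) |∂P/∂n| = 1.11×10⁻³ / (1.35×10⁻⁴ × 1.17) = 7.03 m/s
Converting: 7.03 m/s × 1.944 = 14 knots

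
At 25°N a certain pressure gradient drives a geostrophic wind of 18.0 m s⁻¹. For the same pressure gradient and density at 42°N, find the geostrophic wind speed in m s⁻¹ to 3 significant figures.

With the same pressure gradient and density, V_g ∝ 1/f ∝ 1/sin φ.
V₂ = V₁ · sin φ₁ / sin φ₂ = 18.0 × sin 25° / sin 42°
V₂ = 18.0 × 0.4226/0.6691 = 11.4 m s⁻¹

11.4 m s⁻¹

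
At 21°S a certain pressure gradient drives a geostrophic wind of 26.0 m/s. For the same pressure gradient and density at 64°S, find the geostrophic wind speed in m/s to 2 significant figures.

With the same pressure gradient and density, V_g ∝ 1/f ∝ 1/sin φ.
V₂ = V₁ · sin φ₁ / sin φ₂ = 26.0 × sin 21° / sin 64°
V₂ = 26.0 × 0.3584/0.8988 = 10 m/s

10 m/s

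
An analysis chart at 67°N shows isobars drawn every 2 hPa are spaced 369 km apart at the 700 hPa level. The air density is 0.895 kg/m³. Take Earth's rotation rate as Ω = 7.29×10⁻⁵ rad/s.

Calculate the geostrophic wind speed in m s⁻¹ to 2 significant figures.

Coriolis parameter at 67°N:
f = 2Ω sin φ = 2 × 7.29×10⁻⁵ × sin 67° = 1.34×10⁻⁴ s⁻¹
Pressure gradient: |∂P/∂n| = 200 Pa / 369000 m = 5.42×10⁻⁴ Pa/m
Geostrophic balance (pressure-gradient force = Coriolis force):
V_g = (1/(fρ)) |∂P/∂n| = 5.42×10⁻⁴ / (1.34×10⁻⁴ × 0.895) = 4.51 m/s

4.5 m s⁻¹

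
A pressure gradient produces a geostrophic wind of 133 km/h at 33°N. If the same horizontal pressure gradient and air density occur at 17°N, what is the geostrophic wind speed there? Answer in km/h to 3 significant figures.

248 km/h

With the same pressure gradient and density, V_g ∝ 1/f ∝ 1/sin φ.
V₂ = V₁ · sin φ₁ / sin φ₂ = 133 × sin 33° / sin 17°
V₂ = 133 × 0.5446/0.2924 = 248 km/h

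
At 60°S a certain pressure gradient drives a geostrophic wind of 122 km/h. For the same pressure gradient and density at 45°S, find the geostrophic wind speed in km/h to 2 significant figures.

With the same pressure gradient and density, V_g ∝ 1/f ∝ 1/sin φ.
V₂ = V₁ · sin φ₁ / sin φ₂ = 122 × sin 60° / sin 45°
V₂ = 122 × 0.8660/0.7071 = 150 km/h

150 km/h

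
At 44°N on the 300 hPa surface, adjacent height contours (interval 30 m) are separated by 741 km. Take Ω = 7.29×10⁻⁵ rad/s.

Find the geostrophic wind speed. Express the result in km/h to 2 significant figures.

14 km/h

Coriolis parameter at 44°N:
f = 2Ω sin φ = 2 × 7.29×10⁻⁵ × sin 44° = 1.01×10⁻⁴ s⁻¹
Height gradient: |∂Z/∂n| = 30 m / 741000 m = 4.05×10⁻⁵
On a pressure surface, geostrophic balance gives V_g = (g/f)|∂Z/∂n|:
V_g = 9.81 × 4.05×10⁻⁵ / 1.01×10⁻⁴ = 3.92 m/s
Converting: 3.92 m/s × 3.6 = 14 km/h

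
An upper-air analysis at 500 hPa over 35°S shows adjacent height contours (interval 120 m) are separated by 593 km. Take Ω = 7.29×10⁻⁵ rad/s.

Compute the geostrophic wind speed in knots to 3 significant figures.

46.1 knots

Coriolis parameter at 35°S:
f = 2Ω sin φ = 2 × 7.29×10⁻⁵ × sin 35° = 8.36×10⁻⁵ s⁻¹
Height gradient: |∂Z/∂n| = 120 m / 593000 m = 2.02×10⁻⁴
On a pressure surface, geostrophic balance gives V_g = (g/f)|∂Z/∂n|:
V_g = 9.81 × 2.02×10⁻⁴ / 8.36×10⁻⁵ = 23.7 m/s
Converting: 23.7 m/s × 1.944 = 46.1 knots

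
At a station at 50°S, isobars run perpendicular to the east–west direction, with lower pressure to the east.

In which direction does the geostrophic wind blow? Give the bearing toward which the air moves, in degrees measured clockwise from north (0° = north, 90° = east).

The pressure-gradient force points toward the east (bearing 090°).
Geostrophic balance: in the Southern Hemisphere the Coriolis force deflects motion to the left, so the geostrophic wind blows 90° to the left of the pressure-gradient force (low pressure on the right).
Rotating 090° by 90° counterclockwise gives 000° — the wind blows toward the north.

000°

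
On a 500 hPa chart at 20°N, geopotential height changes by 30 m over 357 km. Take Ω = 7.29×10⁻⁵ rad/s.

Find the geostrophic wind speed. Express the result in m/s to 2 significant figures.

Coriolis parameter at 20°N:
f = 2Ω sin φ = 2 × 7.29×10⁻⁵ × sin 20° = 4.99×10⁻⁵ s⁻¹
Height gradient: |∂Z/∂n| = 30 m / 357000 m = 8.40×10⁻⁵
On a pressure surface, geostrophic balance gives V_g = (g/f)|∂Z/∂n|:
V_g = 9.81 × 8.40×10⁻⁵ / 4.99×10⁻⁵ = 16.5 m/s

17 m/s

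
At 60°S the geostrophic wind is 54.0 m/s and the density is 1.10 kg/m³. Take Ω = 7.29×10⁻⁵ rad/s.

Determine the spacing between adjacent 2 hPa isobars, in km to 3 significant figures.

26.7 km

Coriolis parameter at 60°S:
f = 2Ω sin φ = 2 × 7.29×10⁻⁵ × sin 60° = 1.26×10⁻⁴ s⁻¹
Geostrophic balance rearranged: |∂P/∂n| = f ρ V_g
|∂P/∂n| = 1.26×10⁻⁴ × 1.10 × 54.0 = 7.50×10⁻³ Pa/m
Isobar spacing: Δn = ΔP/|∂P/∂n| = 200 Pa / 7.50×10⁻³ Pa/m = 26666 m ≈ 26.7 km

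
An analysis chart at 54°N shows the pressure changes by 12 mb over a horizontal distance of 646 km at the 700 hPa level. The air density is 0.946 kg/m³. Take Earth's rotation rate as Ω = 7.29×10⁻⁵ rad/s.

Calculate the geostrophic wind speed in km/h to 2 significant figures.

Coriolis parameter at 54°N:
f = 2Ω sin φ = 2 × 7.29×10⁻⁵ × sin 54° = 1.18×10⁻⁴ s⁻¹
Pressure gradient: |∂P/∂n| = 1200 Pa / 646000 m = 1.86×10⁻³ Pa/m
Geostrophic balance (pressure-gradient force = Coriolis force):
V_g = (1/(fρ)) |∂P/∂n| = 1.86×10⁻³ / (1.18×10⁻⁴ × 0.946) = 16.6 m/s
Converting: 16.6 m/s × 3.6 = 60 km/h

60 km/h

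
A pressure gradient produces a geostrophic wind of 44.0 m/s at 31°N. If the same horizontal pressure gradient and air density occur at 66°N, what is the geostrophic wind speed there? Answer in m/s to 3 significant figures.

With the same pressure gradient and density, V_g ∝ 1/f ∝ 1/sin φ.
V₂ = V₁ · sin φ₁ / sin φ₂ = 44.0 × sin 31° / sin 66°
V₂ = 44.0 × 0.5150/0.9135 = 24.8 m/s

24.8 m/s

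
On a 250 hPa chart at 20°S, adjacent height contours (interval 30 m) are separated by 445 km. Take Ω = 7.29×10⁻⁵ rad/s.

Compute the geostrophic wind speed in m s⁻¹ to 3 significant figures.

13.3 m s⁻¹

Coriolis parameter at 20°S:
f = 2Ω sin φ = 2 × 7.29×10⁻⁵ × sin 20° = 4.99×10⁻⁵ s⁻¹
Height gradient: |∂Z/∂n| = 30 m / 445000 m = 6.74×10⁻⁵
On a pressure surface, geostrophic balance gives V_g = (g/f)|∂Z/∂n|:
V_g = 9.81 × 6.74×10⁻⁵ / 4.99×10⁻⁵ = 13.3 m/s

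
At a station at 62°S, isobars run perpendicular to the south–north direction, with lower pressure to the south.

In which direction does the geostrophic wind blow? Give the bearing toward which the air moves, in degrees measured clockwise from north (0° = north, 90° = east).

090°

The pressure-gradient force points toward the south (bearing 180°).
Geostrophic balance: in the Southern Hemisphere the Coriolis force deflects motion to the left, so the geostrophic wind blows 90° to the left of the pressure-gradient force (low pressure on the right).
Rotating 180° by 90° counterclockwise gives 090° — the wind blows toward the east.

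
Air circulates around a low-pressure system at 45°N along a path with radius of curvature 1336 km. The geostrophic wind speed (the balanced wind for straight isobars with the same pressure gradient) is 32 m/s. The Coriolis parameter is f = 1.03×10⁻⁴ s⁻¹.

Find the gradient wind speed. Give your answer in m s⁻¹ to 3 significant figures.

Around a low, centrifugal force acts outward with Coriolis, so pressure-gradient force balances both:
(1/ρ)|∂P/∂n| = fV + V²/R  →  V² + fR·V − fR·V_g = 0
With fR = 1.03×10⁻⁴ × 1336×10³ m = 138 m/s:
V = [−fR + √((fR)² + 4 fR V_g)]/2 = [−138 + √(138² + 4×138×32)]/2 = 26.8 m/s
Subgeostrophic (V < V_g = 32 m/s), as expected around a low.

26.8 m s⁻¹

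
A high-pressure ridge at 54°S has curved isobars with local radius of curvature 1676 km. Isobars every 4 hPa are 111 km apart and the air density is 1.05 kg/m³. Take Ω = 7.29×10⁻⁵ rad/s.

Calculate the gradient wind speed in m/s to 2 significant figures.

35 m/s

Coriolis parameter at 54°S:
f = 2Ω sin φ = 2 × 7.29×10⁻⁵ × sin 54° = 1.18×10⁻⁴ s⁻¹
Pressure gradient: |∂P/∂n| = 400 Pa / 111000 m = 3.60×10⁻³ Pa/m
Geostrophic speed: V_g = |∂P/∂n|/(fρ) = 3.60×10⁻³/(1.18×10⁻⁴ × 1.05) = 29.1 m/s
Around a high, pressure-gradient force acts outward with centrifugal, so Coriolis balances both:
fV = (1/ρ)|∂P/∂n| + V²/R  →  V² − fR·V + fR·V_g = 0
With fR = 1.18×10⁻⁴ × 1676×10³ m = 198 m/s:
V = [fR − √((fR)² − 4 fR V_g)]/2 = [198 − √(198² − 4×198×29.1)]/2 = 35.5 m/s
Supergeostrophic (V > V_g = 29.1 m/s), as expected around a high.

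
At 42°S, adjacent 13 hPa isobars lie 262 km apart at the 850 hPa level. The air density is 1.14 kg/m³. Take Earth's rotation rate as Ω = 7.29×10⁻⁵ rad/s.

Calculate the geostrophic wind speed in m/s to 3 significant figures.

44.6 m/s

Coriolis parameter at 42°S:
f = 2Ω sin φ = 2 × 7.29×10⁻⁵ × sin 42° = 9.76×10⁻⁵ s⁻¹
Pressure gradient: |∂P/∂n| = 1300 Pa / 262000 m = 4.96×10⁻³ Pa/m
Geostrophic balance (pressure-gradient force = Coriolis force):
V_g = (1/(fρ)) |∂P/∂n| = 4.96×10⁻³ / (9.76×10⁻⁵ × 1.14) = 44.6 m/s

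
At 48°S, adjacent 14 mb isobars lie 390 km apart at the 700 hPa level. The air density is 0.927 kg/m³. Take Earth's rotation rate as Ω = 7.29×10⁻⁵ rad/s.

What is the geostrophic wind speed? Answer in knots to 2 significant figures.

Coriolis parameter at 48°S:
f = 2Ω sin φ = 2 × 7.29×10⁻⁵ × sin 48° = 1.08×10⁻⁴ s⁻¹
Pressure gradient: |∂P/∂n| = 1400 Pa / 390000 m = 3.59×10⁻³ Pa/m
Geostrophic balance (pressure-gradient force = Coriolis force):
V_g = (1/(fρ)) |∂P/∂n| = 3.59×10⁻³ / (1.08×10⁻⁴ × 0.927) = 35.7 m/s
Converting: 35.7 m/s × 1.944 = 69 knots

69 knots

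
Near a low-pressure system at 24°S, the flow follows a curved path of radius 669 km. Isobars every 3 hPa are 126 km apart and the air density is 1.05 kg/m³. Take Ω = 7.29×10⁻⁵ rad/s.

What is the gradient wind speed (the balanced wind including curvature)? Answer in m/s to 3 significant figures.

23.9 m/s

Coriolis parameter at 24°S:
f = 2Ω sin φ = 2 × 7.29×10⁻⁵ × sin 24° = 5.93×10⁻⁵ s⁻¹
Pressure gradient: |∂P/∂n| = 300 Pa / 126000 m = 2.38×10⁻³ Pa/m
Geostrophic speed: V_g = |∂P/∂n|/(fρ) = 2.38×10⁻³/(5.93×10⁻⁵ × 1.05) = 38.2 m/s
Around a low, centrifugal force acts outward with Coriolis, so pressure-gradient force balances both:
(1/ρ)|∂P/∂n| = fV + V²/R  →  V² + fR·V − fR·V_g = 0
With fR = 5.93×10⁻⁵ × 669×10³ m = 39.7 m/s:
V = [−fR + √((fR)² + 4 fR V_g)]/2 = [−39.7 + √(39.7² + 4×39.7×38.2)]/2 = 23.9 m/s
Subgeostrophic (V < V_g = 38.2 m/s), as expected around a low.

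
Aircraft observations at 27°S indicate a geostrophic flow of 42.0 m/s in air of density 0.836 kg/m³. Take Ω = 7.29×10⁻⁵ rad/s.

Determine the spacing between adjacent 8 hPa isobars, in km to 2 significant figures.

340 km

Coriolis parameter at 27°S:
f = 2Ω sin φ = 2 × 7.29×10⁻⁵ × sin 27° = 6.62×10⁻⁵ s⁻¹
Geostrophic balance rearranged: |∂P/∂n| = f ρ V_g
|∂P/∂n| = 6.62×10⁻⁵ × 0.836 × 42.0 = 2.32×10⁻³ Pa/m
Isobar spacing: Δn = ΔP/|∂P/∂n| = 800 Pa / 2.32×10⁻³ Pa/m = 344215 m ≈ 340 km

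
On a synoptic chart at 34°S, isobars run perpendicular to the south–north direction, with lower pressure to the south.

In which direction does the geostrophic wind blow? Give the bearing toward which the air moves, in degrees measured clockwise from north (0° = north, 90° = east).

The pressure-gradient force points toward the south (bearing 180°).
Geostrophic balance: in the Southern Hemisphere the Coriolis force deflects motion to the left, so the geostrophic wind blows 90° to the left of the pressure-gradient force (low pressure on the right).
Rotating 180° by 90° counterclockwise gives 090° — the wind blows toward the east.

090°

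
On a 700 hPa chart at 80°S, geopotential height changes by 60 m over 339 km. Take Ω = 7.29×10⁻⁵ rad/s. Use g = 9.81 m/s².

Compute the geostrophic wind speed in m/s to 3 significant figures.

Coriolis parameter at 80°S:
f = 2Ω sin φ = 2 × 7.29×10⁻⁵ × sin 80° = 1.44×10⁻⁴ s⁻¹
Height gradient: |∂Z/∂n| = 60 m / 339000 m = 1.77×10⁻⁴
On a pressure surface, geostrophic balance gives V_g = (g/f)|∂Z/∂n|:
V_g = 9.81 × 1.77×10⁻⁴ / 1.44×10⁻⁴ = 12.1 m/s

12.1 m/s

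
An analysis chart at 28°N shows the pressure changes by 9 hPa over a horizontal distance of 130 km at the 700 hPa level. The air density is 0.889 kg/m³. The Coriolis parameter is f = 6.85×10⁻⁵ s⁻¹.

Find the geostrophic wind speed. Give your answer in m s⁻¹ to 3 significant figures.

Pressure gradient: |∂P/∂n| = 900 Pa / 130000 m = 6.92×10⁻³ Pa/m
Geostrophic balance (pressure-gradient force = Coriolis force):
V_g = (1/(fρ)) |∂P/∂n| = 6.92×10⁻³ / (6.85×10⁻⁵ × 0.889) = 114 m/s

114 m s⁻¹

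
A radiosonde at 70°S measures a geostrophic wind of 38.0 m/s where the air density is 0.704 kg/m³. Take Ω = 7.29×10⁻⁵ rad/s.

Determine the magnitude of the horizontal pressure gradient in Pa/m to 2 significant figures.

Coriolis parameter at 70°S:
f = 2Ω sin φ = 2 × 7.29×10⁻⁵ × sin 70° = 1.37×10⁻⁴ s⁻¹
Geostrophic balance rearranged: |∂P/∂n| = f ρ V_g
|∂P/∂n| = 1.37×10⁻⁴ × 0.704 × 38.0 = 3.67×10⁻³ Pa/m

3.7×10⁻³ Pa/m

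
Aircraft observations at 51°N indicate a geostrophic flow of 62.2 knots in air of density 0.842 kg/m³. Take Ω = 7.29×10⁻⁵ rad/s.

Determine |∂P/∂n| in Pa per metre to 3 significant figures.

Coriolis parameter at 51°N:
f = 2Ω sin φ = 2 × 7.29×10⁻⁵ × sin 51° = 1.13×10⁻⁴ s⁻¹
Wind speed in SI: 62.2 knots = 32.0 m/s
Geostrophic balance rearranged: |∂P/∂n| = f ρ V_g
|∂P/∂n| = 1.13×10⁻⁴ × 0.842 × 32.0 = 3.05×10⁻³ Pa/m

3.05×10⁻³ Pa/m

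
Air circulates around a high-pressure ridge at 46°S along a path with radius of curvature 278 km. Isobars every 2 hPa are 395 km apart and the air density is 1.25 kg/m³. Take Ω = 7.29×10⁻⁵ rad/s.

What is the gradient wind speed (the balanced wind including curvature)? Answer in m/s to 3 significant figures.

4.58 m/s

Coriolis parameter at 46°S:
f = 2Ω sin φ = 2 × 7.29×10⁻⁵ × sin 46° = 1.05×10⁻⁴ s⁻¹
Pressure gradient: |∂P/∂n| = 200 Pa / 395000 m = 5.06×10⁻⁴ Pa/m
Geostrophic speed: V_g = |∂P/∂n|/(fρ) = 5.06×10⁻⁴/(1.05×10⁻⁴ × 1.25) = 3.86 m/s
Around a high, pressure-gradient force acts outward with centrifugal, so Coriolis balances both:
fV = (1/ρ)|∂P/∂n| + V²/R  →  V² − fR·V + fR·V_g = 0
With fR = 1.05×10⁻⁴ × 278×10³ m = 29.2 m/s:
V = [fR − √((fR)² − 4 fR V_g)]/2 = [29.2 − √(29.2² − 4×29.2×3.86)]/2 = 4.58 m/s
Supergeostrophic (V > V_g = 3.86 m/s), as expected around a high.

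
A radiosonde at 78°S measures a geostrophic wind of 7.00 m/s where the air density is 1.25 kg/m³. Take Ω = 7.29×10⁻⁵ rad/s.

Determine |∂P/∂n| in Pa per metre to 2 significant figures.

1.2×10⁻³ Pa/m

Coriolis parameter at 78°S:
f = 2Ω sin φ = 2 × 7.29×10⁻⁵ × sin 78° = 1.43×10⁻⁴ s⁻¹
Geostrophic balance rearranged: |∂P/∂n| = f ρ V_g
|∂P/∂n| = 1.43×10⁻⁴ × 1.25 × 7.00 = 1.25×10⁻³ Pa/m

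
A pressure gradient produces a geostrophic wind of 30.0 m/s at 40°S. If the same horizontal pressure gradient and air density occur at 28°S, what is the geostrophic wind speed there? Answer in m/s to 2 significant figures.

With the same pressure gradient and density, V_g ∝ 1/f ∝ 1/sin φ.
V₂ = V₁ · sin φ₁ / sin φ₂ = 30.0 × sin 40° / sin 28°
V₂ = 30.0 × 0.6428/0.4695 = 41 m/s

41 m/s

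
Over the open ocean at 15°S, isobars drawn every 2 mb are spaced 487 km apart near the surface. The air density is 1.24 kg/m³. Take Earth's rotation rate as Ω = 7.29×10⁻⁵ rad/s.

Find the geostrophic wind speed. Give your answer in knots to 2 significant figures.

Coriolis parameter at 15°S:
f = 2Ω sin φ = 2 × 7.29×10⁻⁵ × sin 15° = 3.77×10⁻⁵ s⁻¹
Pressure gradient: |∂P/∂n| = 200 Pa / 487000 m = 4.11×10⁻⁴ Pa/m
Geostrophic balance (pressure-gradient force = Coriolis force):
V_g = (1/(fρ)) |∂P/∂n| = 4.11×10⁻⁴ / (3.77×10⁻⁵ × 1.24) = 8.78 m/s
Converting: 8.78 m/s × 1.944 = 17 knots

17 knots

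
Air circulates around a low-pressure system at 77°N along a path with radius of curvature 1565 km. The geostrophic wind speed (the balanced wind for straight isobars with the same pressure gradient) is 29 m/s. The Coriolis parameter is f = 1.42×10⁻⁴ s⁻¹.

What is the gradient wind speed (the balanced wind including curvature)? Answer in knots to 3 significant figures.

50.5 knots

Around a low, centrifugal force acts outward with Coriolis, so pressure-gradient force balances both:
(1/ρ)|∂P/∂n| = fV + V²/R  →  V² + fR·V − fR·V_g = 0
With fR = 1.42×10⁻⁴ × 1565×10³ m = 222 m/s:
V = [−fR + √((fR)² + 4 fR V_g)]/2 = [−222 + √(222² + 4×222×29)]/2 = 26 m/s
Subgeostrophic (V < V_g = 29 m/s), as expected around a low.
Converting: 26 m/s × 1.944 = 50.5 knots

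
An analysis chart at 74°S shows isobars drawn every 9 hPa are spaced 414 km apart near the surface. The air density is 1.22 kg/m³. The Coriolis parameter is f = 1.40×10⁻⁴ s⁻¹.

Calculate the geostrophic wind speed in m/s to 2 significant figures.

Pressure gradient: |∂P/∂n| = 900 Pa / 414000 m = 2.17×10⁻³ Pa/m
Geostrophic balance (pressure-gradient force = Coriolis force):
V_g = (1/(fρ)) |∂P/∂n| = 2.17×10⁻³ / (1.40×10⁻⁴ × 1.22) = 12.7 m/s

13 m/s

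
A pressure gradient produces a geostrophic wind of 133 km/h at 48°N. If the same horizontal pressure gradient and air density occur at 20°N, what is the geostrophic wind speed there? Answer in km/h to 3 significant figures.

289 km/h

With the same pressure gradient and density, V_g ∝ 1/f ∝ 1/sin φ.
V₂ = V₁ · sin φ₁ / sin φ₂ = 133 × sin 48° / sin 20°
V₂ = 133 × 0.7431/0.3420 = 289 km/h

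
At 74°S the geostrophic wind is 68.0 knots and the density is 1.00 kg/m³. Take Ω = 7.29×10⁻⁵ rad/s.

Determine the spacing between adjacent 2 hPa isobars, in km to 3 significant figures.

40.8 km

Coriolis parameter at 74°S:
f = 2Ω sin φ = 2 × 7.29×10⁻⁵ × sin 74° = 1.40×10⁻⁴ s⁻¹
Wind speed in SI: 68.0 knots = 35.0 m/s
Geostrophic balance rearranged: |∂P/∂n| = f ρ V_g
|∂P/∂n| = 1.40×10⁻⁴ × 1.00 × 35.0 = 4.90×10⁻³ Pa/m
Isobar spacing: Δn = ΔP/|∂P/∂n| = 200 Pa / 4.90×10⁻³ Pa/m = 40793 m ≈ 40.8 km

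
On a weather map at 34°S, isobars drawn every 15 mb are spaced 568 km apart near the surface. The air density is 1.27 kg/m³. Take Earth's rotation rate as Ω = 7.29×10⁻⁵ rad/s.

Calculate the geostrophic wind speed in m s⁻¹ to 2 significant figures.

26 m s⁻¹

Coriolis parameter at 34°S:
f = 2Ω sin φ = 2 × 7.29×10⁻⁵ × sin 34° = 8.15×10⁻⁵ s⁻¹
Pressure gradient: |∂P/∂n| = 1500 Pa / 568000 m = 2.64×10⁻³ Pa/m
Geostrophic balance (pressure-gradient force = Coriolis force):
V_g = (1/(fρ)) |∂P/∂n| = 2.64×10⁻³ / (8.15×10⁻⁵ × 1.27) = 25.5 m/s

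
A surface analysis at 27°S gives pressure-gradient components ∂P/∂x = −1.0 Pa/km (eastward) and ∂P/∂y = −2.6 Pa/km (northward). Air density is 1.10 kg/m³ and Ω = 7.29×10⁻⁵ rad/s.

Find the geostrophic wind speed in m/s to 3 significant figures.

Coriolis parameter at 27°S:
f = 2Ω sin φ = 2 × 7.29×10⁻⁵ × sin 27° = 6.62×10⁻⁵ s⁻¹
In the Southern Hemisphere f is negative: f = −6.62×10⁻⁵ s⁻¹.
Component geostrophic relations (x east, y north):
u_g = −(1/(fρ)) ∂P/∂y,  v_g = (1/(fρ)) ∂P/∂x
u_g = −(−2.6×10⁻³)/(−6.62×10⁻⁵ × 1.10) = −35.7 m/s;  v_g = (−1.0×10⁻³)/(−6.62×10⁻⁵ × 1.10) = 13.7 m/s
|V_g| = √(u_g² + v_g²) = 38.3 m/s

38.3 m/s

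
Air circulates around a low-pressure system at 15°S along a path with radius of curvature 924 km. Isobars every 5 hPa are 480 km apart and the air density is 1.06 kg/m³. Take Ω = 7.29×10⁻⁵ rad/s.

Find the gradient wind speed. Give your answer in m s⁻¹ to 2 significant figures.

17 m s⁻¹

Coriolis parameter at 15°S:
f = 2Ω sin φ = 2 × 7.29×10⁻⁵ × sin 15° = 3.77×10⁻⁵ s⁻¹
Pressure gradient: |∂P/∂n| = 500 Pa / 480000 m = 1.04×10⁻³ Pa/m
Geostrophic speed: V_g = |∂P/∂n|/(fρ) = 1.04×10⁻³/(3.77×10⁻⁵ × 1.06) = 26.0 m/s
Around a low, centrifugal force acts outward with Coriolis, so pressure-gradient force balances both:
(1/ρ)|∂P/∂n| = fV + V²/R  →  V² + fR·V − fR·V_g = 0
With fR = 3.77×10⁻⁵ × 924×10³ m = 34.9 m/s:
V = [−fR + √((fR)² + 4 fR V_g)]/2 = [−34.9 + √(34.9² + 4×34.9×26)]/2 = 17.4 m/s
Subgeostrophic (V < V_g = 26 m/s), as expected around a low.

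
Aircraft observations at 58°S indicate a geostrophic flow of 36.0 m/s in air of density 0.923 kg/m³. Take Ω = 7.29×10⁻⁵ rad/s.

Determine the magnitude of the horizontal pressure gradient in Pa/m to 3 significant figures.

4.11×10⁻³ Pa/m

Coriolis parameter at 58°S:
f = 2Ω sin φ = 2 × 7.29×10⁻⁵ × sin 58° = 1.24×10⁻⁴ s⁻¹
Geostrophic balance rearranged: |∂P/∂n| = f ρ V_g
|∂P/∂n| = 1.24×10⁻⁴ × 0.923 × 36.0 = 4.11×10⁻³ Pa/m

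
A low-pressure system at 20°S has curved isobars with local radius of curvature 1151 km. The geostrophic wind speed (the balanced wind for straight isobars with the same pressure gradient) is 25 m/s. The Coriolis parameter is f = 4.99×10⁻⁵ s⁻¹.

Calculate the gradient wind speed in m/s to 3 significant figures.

Around a low, centrifugal force acts outward with Coriolis, so pressure-gradient force balances both:
(1/ρ)|∂P/∂n| = fV + V²/R  →  V² + fR·V − fR·V_g = 0
With fR = 4.99×10⁻⁵ × 1151×10³ m = 57.4 m/s:
V = [−fR + √((fR)² + 4 fR V_g)]/2 = [−57.4 + √(57.4² + 4×57.4×25)]/2 = 18.8 m/s
Subgeostrophic (V < V_g = 25 m/s), as expected around a low.

18.8 m/s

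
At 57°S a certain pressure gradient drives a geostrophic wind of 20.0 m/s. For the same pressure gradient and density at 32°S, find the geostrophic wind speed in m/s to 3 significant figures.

With the same pressure gradient and density, V_g ∝ 1/f ∝ 1/sin φ.
V₂ = V₁ · sin φ₁ / sin φ₂ = 20.0 × sin 57° / sin 32°
V₂ = 20.0 × 0.8387/0.5299 = 31.7 m/s

31.7 m/s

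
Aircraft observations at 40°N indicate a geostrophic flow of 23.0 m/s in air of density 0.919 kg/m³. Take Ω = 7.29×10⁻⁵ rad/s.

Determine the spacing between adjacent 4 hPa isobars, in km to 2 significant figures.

Coriolis parameter at 40°N:
f = 2Ω sin φ = 2 × 7.29×10⁻⁵ × sin 40° = 9.37×10⁻⁵ s⁻¹
Geostrophic balance rearranged: |∂P/∂n| = f ρ V_g
|∂P/∂n| = 9.37×10⁻⁵ × 0.919 × 23.0 = 1.98×10⁻³ Pa/m
Isobar spacing: Δn = ΔP/|∂P/∂n| = 400 Pa / 1.98×10⁻³ Pa/m = 201926 m ≈ 200 km

200 km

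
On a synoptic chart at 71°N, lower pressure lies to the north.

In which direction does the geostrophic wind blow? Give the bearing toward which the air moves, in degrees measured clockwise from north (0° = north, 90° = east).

090°

The pressure-gradient force points toward the north (bearing 000°).
Geostrophic balance: in the Northern Hemisphere the Coriolis force deflects motion to the right, so the geostrophic wind blows 90° to the right of the pressure-gradient force (low pressure on the left).
Rotating 000° by 90° clockwise gives 090° — the wind blows toward the east.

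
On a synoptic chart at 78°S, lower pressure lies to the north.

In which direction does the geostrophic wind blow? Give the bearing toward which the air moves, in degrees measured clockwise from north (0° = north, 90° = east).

The pressure-gradient force points toward the north (bearing 000°).
Geostrophic balance: in the Southern Hemisphere the Coriolis force deflects motion to the left, so the geostrophic wind blows 90° to the left of the pressure-gradient force (low pressure on the right).
Rotating 000° by 90° counterclockwise gives 270° — the wind blows toward the west.

270°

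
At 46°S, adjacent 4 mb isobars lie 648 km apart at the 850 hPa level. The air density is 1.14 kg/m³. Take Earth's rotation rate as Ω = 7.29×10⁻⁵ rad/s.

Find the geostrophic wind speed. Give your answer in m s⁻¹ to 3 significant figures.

5.16 m s⁻¹

Coriolis parameter at 46°S:
f = 2Ω sin φ = 2 × 7.29×10⁻⁵ × sin 46° = 1.05×10⁻⁴ s⁻¹
Pressure gradient: |∂P/∂n| = 400 Pa / 648000 m = 6.17×10⁻⁴ Pa/m
Geostrophic balance (pressure-gradient force = Coriolis force):
V_g = (1/(fρ)) |∂P/∂n| = 6.17×10⁻⁴ / (1.05×10⁻⁴ × 1.14) = 5.16 m/s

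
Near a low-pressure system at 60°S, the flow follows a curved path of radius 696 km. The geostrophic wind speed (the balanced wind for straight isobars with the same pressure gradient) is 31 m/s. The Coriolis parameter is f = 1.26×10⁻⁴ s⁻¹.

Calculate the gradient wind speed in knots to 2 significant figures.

Around a low, centrifugal force acts outward with Coriolis, so pressure-gradient force balances both:
(1/ρ)|∂P/∂n| = fV + V²/R  →  V² + fR·V − fR·V_g = 0
With fR = 1.26×10⁻⁴ × 696×10³ m = 87.7 m/s:
V = [−fR + √((fR)² + 4 fR V_g)]/2 = [−87.7 + √(87.7² + 4×87.7×31)]/2 = 24.3 m/s
Subgeostrophic (V < V_g = 31 m/s), as expected around a low.
Converting: 24.3 m/s × 1.944 = 47 knots

47 knots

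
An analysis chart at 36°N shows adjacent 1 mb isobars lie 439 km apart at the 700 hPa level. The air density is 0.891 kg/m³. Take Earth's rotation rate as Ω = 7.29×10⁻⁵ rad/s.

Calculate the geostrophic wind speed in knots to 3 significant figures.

Coriolis parameter at 36°N:
f = 2Ω sin φ = 2 × 7.29×10⁻⁵ × sin 36° = 8.57×10⁻⁵ s⁻¹
Pressure gradient: |∂P/∂n| = 100 Pa / 439000 m = 2.28×10⁻⁴ Pa/m
Geostrophic balance (pressure-gradient force = Coriolis force):
V_g = (1/(fρ)) |∂P/∂n| = 2.28×10⁻⁴ / (8.57×10⁻⁵ × 0.891) = 2.98 m/s
Converting: 2.98 m/s × 1.944 = 5.80 knots

5.80 knots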